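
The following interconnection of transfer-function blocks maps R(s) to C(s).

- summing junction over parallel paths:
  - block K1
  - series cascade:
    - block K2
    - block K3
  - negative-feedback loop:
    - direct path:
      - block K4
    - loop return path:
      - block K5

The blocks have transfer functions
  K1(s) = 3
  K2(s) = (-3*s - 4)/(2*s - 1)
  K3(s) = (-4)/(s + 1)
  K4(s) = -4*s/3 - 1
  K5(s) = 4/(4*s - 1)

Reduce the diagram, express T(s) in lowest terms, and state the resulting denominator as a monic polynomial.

Answer: s^3 + 17*s^2/4 + 11*s/8 - 15/8

Working:
Step 1 - cascade K2, K3 -> (12*s + 16)/(2*s^2 + s - 1)
Step 2 - collapse the loop (K4 forward, K5 return) -> (16*s^2 + 8*s - 3)/(4*s + 15)
Step 3 - reduce the parallel group K1, (K2*K3), [K4/(1+K4*K5)] -> (32*s^4 + 56*s^3 + 136*s^2 + 266*s + 198)/(8*s^3 + 34*s^2 + 11*s - 15)
No further cancellation is possible in the step-3 result, so that is T(s). Its denominator becomes monic after dividing by the leading coefficient 8.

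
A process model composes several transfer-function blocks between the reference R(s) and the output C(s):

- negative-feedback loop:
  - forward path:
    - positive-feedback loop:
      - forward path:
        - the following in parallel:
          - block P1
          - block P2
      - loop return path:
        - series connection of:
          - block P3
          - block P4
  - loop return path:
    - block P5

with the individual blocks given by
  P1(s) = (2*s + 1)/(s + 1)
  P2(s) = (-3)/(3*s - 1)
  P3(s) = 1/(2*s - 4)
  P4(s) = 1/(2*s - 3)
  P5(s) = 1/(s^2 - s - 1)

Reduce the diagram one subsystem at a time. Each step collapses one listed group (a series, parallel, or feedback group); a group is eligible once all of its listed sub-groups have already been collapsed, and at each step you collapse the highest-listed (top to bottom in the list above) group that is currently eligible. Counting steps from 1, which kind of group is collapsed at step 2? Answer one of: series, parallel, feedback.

1. sum the parallel branches P1, P2
2. multiply P3, P4 (series)
3. feedback reduction of (P1+P2), (P3*P4)
4. feedback reduction of [(P1+P2)/(1-(P1+P2)*(P3*P4))], P5
The group at step 2 is a series group.

Final answer: series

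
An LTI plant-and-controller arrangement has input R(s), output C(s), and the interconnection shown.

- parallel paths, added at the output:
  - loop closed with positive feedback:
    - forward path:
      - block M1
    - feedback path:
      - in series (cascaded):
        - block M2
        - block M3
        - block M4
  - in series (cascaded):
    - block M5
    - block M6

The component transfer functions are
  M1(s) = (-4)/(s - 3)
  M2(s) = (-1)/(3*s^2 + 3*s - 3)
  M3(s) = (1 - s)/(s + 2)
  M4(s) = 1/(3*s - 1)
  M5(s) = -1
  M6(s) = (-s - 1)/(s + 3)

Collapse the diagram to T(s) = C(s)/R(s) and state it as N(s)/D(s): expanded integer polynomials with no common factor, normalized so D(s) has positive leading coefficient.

Answer: (9*s^6 - 30*s^5 - 279*s^4 - 381*s^3 + 136*s^2 + 279*s - 94)/(9*s^6 + 24*s^5 - 81*s^4 - 237*s^3 + 10*s^2 + 197*s - 66)

Working:
1. combine M2, M3, M4 in series: (s - 1)/(9*s^4 + 24*s^3 - 21*s + 6)
2. reduce the feedback loop with forward M1 and return (M2*M3*M4): (-36*s^4 - 96*s^3 + 84*s - 24)/(9*s^5 - 3*s^4 - 72*s^3 - 21*s^2 + 73*s - 22)
3. reduce the series chain M5, M6: (s + 1)/(s + 3)
4. parallel reduction of [M1/(1-M1*(M2*M3*M4))], (M5*M6); the result is T(s) itself (integer coefficients, no common factor, positive leading denominator coefficient)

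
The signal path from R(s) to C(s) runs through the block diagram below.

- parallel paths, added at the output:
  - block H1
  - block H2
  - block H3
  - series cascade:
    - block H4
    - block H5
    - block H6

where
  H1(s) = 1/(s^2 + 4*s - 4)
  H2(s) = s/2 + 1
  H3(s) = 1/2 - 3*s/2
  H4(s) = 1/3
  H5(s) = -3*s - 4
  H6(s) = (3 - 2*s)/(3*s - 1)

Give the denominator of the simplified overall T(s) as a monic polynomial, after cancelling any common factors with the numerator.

Answer: s^3 + 11*s^2/3 - 16*s/3 + 4/3

Working:
Step 1 - reduce the series chain H4, H5, H6 -> (6*s^2 - s - 12)/(9*s - 3)
Step 2 - parallel reduction of H1, H2, H3, (H4*H5*H6) -> (-6*s^4 + 7*s^3 + 115*s^2 - 238*s + 126)/(18*s^3 + 66*s^2 - 96*s + 24)
T(s) is the step-2 result (common factors already cancelled). Leading coefficient of the denominator: 18. Divide through by 18 for the monic polynomial.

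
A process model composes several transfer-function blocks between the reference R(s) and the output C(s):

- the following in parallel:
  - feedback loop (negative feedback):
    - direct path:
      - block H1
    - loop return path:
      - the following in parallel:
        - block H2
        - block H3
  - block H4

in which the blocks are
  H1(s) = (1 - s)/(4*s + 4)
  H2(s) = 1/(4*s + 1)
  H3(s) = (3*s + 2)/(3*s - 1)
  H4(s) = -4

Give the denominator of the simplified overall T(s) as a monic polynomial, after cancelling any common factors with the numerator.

[1] sum the parallel branches H2, H3; result (12*s^2 + 14*s + 1)/(12*s^2 - s - 1)
[2] apply the feedback formula to H1, (H2+H3); result (-12*s^3 + 13*s^2 - 1)/(36*s^3 + 42*s^2 + 5*s - 3)
[3] parallel reduction of [H1/(1+H1*(H2+H3))], H4; result (-156*s^3 - 155*s^2 - 20*s + 11)/(36*s^3 + 42*s^2 + 5*s - 3)
No further cancellation is possible in the step-3 result, so that is T(s). Its denominator becomes monic after dividing by the leading coefficient 36.

Final answer: s^3 + 7*s^2/6 + 5*s/36 - 1/12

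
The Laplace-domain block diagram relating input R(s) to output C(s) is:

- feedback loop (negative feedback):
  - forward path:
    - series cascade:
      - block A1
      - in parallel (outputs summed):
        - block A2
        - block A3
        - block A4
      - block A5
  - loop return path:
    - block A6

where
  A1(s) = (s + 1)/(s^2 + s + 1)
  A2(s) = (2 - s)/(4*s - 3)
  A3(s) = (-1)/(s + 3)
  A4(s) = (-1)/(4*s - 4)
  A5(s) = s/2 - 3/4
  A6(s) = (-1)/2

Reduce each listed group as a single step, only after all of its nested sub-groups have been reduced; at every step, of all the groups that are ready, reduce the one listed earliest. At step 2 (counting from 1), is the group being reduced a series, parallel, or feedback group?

The answer is series.

Reasoning:
(1) parallel reduction of A2, A3, A4
(2) reduce the series chain A1, (A2+A3+A4), A5
(3) apply the feedback formula to (A1*(A2+A3+A4)*A5), A6
So the answer for step 2 is series.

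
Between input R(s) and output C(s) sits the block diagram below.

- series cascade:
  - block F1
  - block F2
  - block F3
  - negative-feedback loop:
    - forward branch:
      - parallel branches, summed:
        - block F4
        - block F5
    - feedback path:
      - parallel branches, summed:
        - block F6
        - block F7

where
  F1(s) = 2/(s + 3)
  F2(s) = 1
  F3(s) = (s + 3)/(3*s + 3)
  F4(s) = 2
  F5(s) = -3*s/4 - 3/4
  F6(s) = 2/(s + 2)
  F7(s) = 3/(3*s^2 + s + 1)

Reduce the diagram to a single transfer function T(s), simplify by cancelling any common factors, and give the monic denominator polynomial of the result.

Answer: s^4 - 37*s^3/6 - 28*s^2/3 - 61*s/6 - 8

Working:
Step 1 - add F4, F5 (parallel); result 5/4 - 3*s/4
Step 2 - add F6, F7 (parallel); result (6*s^2 + 5*s + 8)/(3*s^3 + 7*s^2 + 3*s + 2)
Step 3 - close the feedback loop around (F4+F5), (F6+F7); result (9*s^4 + 6*s^3 - 26*s^2 - 9*s - 10)/(6*s^3 - 43*s^2 - 13*s - 48)
Step 4 - multiply F1, F2, F3, [(F4+F5)/(1+(F4+F5)*(F6+F7))] (series); result (18*s^4 + 12*s^3 - 52*s^2 - 18*s - 20)/(18*s^4 - 111*s^3 - 168*s^2 - 183*s - 144)
Step 4 gives the fully reduced T(s), with no common factor left to cancel. The denominator's leading coefficient is 18, so divide each of its coefficients by 18 to get the monic form.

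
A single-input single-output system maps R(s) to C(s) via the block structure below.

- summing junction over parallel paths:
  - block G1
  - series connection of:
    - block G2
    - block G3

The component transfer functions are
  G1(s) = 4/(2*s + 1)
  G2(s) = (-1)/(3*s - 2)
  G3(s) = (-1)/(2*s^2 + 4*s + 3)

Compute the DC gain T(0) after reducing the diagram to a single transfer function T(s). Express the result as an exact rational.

The answer is 23/6.

Reasoning:
Step 1 - combine G2, G3 in series gives 1/(6*s^3 + 8*s^2 + s - 6)
Step 2 - combine G1, (G2*G3) in parallel gives (24*s^3 + 32*s^2 + 6*s - 23)/(12*s^4 + 22*s^3 + 10*s^2 - 11*s - 6)
The step-2 result is T(s). Setting s = 0: T(0) = -23/(-6) = 23/6.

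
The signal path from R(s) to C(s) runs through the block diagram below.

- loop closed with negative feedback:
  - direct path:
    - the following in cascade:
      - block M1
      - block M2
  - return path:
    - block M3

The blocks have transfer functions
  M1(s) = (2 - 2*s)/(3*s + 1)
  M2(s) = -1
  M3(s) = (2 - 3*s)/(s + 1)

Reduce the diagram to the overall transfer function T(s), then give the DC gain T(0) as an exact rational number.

First reduce the diagram to T(s).

1. series reduction of M1, M2, giving (2*s - 2)/(3*s + 1)
2. collapse the loop ((M1*M2) forward, M3 return), giving (2 - 2*s^2)/(3*s^2 - 14*s + 3)
That last expression is T(s); at s = 0 only the constant terms survive, so T(0) = 2/3.

Answer: 2/3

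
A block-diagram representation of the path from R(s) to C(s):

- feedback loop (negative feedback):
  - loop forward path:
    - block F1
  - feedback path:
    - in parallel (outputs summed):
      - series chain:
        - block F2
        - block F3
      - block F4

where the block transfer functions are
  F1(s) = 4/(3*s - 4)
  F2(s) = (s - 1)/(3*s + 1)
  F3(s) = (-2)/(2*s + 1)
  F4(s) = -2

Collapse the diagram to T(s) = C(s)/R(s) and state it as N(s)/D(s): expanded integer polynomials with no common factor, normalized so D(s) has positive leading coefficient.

(1) cascade F2, F3, giving (2 - 2*s)/(6*s^2 + 5*s + 1)
(2) combine (F2*F3), F4 in parallel, giving (-12*s^2 - 12*s)/(6*s^2 + 5*s + 1)
(3) apply the feedback formula to F1, ((F2*F3)+F4): this yields T(s), and no further normalization is needed

Final answer: (24*s^2 + 20*s + 4)/(18*s^3 - 57*s^2 - 65*s - 4)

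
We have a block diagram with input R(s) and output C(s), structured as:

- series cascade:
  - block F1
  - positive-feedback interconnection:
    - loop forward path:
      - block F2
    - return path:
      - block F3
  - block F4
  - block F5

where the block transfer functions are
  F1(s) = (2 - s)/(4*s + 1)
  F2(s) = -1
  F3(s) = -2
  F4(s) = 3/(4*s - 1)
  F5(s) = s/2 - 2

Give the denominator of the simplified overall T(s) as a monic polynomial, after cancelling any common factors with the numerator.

First reduce the diagram to T(s).

[1] apply the feedback formula to F2, F3, giving 1
[2] multiply F1, [F2/(1-F2*F3)], F4, F5 (series), giving (-3*s^2 + 18*s - 24)/(32*s^2 - 2)
The result of step 2 is T(s) in lowest terms. Its denominator has leading coefficient 32; dividing the denominator through by 32 makes it monic.

Answer: s^2 - 1/16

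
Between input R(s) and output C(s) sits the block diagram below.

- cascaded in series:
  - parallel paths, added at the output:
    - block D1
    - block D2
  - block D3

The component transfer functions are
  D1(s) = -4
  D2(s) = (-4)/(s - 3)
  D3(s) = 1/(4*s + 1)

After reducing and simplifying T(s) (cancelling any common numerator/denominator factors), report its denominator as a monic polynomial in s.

Reducing step by step:

[1] combine D1, D2 in parallel; result (8 - 4*s)/(s - 3)
[2] combine (D1+D2), D3 in series; result (8 - 4*s)/(4*s^2 - 11*s - 3)
No further cancellation is possible in the step-2 result, so that is T(s). Its denominator becomes monic after dividing by the leading coefficient 4.

Answer: s^2 - 11*s/4 - 3/4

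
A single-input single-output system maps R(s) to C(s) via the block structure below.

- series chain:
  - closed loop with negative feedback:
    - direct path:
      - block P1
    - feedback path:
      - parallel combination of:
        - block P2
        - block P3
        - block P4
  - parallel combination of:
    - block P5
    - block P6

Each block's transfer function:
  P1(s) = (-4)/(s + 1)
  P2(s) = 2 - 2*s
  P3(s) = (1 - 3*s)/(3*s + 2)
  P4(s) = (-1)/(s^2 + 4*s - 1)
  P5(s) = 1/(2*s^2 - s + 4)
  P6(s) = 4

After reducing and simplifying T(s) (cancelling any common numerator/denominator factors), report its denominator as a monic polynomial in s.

Reducing step by step:

Step 1. sum the parallel branches P2, P3, P4: (-6*s^4 - 25*s^3 + 7*s^2 + 18*s - 7)/(3*s^3 + 14*s^2 + 5*s - 2)
Step 2. collapse the loop (P1 forward, (P2+P3+P4) return): (-12*s^3 - 56*s^2 - 20*s + 8)/(27*s^4 + 117*s^3 - 9*s^2 - 69*s + 26)
Step 3. reduce the parallel group P5, P6: (8*s^2 - 4*s + 17)/(2*s^2 - s + 4)
Step 4. combine [P1/(1+P1*(P2+P3+P4))], (P5+P6) in series: (-96*s^5 - 400*s^4 - 140*s^3 - 808*s^2 - 372*s + 136)/(54*s^6 + 207*s^5 - 27*s^4 + 339*s^3 + 85*s^2 - 302*s + 104)
No further cancellation is possible in the step-4 result, so that is T(s). Its denominator becomes monic after dividing by the leading coefficient 54.

Answer: s^6 + 23*s^5/6 - s^4/2 + 113*s^3/18 + 85*s^2/54 - 151*s/27 + 52/27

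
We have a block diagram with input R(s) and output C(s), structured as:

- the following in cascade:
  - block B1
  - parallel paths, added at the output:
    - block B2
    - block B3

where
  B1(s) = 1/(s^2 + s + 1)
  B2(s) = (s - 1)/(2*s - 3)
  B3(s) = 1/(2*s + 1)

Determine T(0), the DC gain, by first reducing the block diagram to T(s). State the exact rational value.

First reduce the diagram to T(s).

Step 1: reduce the parallel group B2, B3, giving (2*s^2 + s - 4)/(4*s^2 - 4*s - 3)
Step 2: cascade B1, (B2+B3), giving (2*s^2 + s - 4)/(4*s^4 - 3*s^2 - 7*s - 3)
That last expression is T(s); at s = 0 only the constant terms survive, so T(0) = -4/(-3) = 4/3.

Answer: 4/3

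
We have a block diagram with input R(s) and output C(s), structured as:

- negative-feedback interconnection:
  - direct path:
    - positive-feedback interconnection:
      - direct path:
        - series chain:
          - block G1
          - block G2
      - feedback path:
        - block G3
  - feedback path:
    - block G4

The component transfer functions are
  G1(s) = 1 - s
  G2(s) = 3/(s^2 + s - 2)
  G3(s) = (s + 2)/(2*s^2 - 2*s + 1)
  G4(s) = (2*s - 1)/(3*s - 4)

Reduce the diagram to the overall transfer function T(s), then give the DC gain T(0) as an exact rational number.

Answer: -12/29

Working:
Step 1 - multiply G1, G2 (series) = (-3)/(s + 2)
Step 2 - reduce the feedback loop with forward (G1*G2) and return G3 = (-6*s^2 + 6*s - 3)/(2*s^3 + 2*s^2 + 8)
Step 3 - close the feedback loop around [(G1*G2)/(1-(G1*G2)*G3)], G4 = (-18*s^3 + 42*s^2 - 33*s + 12)/(6*s^4 - 14*s^3 + 10*s^2 + 12*s - 29)
Step 3 gives the overall T(s). Then T(0) = 12/(-29) = -12/29.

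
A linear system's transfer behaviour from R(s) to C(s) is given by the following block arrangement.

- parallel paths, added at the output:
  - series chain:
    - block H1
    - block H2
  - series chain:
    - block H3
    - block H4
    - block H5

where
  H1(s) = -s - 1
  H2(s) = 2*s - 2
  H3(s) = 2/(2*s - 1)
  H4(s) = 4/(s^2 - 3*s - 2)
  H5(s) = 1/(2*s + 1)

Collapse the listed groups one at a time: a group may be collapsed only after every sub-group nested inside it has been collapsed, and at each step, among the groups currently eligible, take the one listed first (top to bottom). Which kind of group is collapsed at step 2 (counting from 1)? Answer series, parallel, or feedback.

Step 1 - reduce the series chain H1, H2
Step 2 - series reduction of H3, H4, H5
Step 3 - parallel reduction of (H1*H2), (H3*H4*H5)
Step 2: series.

Final answer: series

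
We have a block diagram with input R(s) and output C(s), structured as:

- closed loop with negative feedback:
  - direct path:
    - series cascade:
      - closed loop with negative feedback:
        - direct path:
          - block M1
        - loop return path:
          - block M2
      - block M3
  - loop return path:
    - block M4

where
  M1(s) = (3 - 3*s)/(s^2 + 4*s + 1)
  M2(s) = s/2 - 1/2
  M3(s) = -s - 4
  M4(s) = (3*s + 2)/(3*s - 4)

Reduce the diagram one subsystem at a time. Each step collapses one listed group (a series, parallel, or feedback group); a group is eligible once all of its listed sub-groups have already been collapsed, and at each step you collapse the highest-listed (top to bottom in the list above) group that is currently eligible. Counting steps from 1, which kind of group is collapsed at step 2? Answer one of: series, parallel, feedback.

Answer: series

Working:
Step 1. close the feedback loop around M1, M2
Step 2. reduce the series chain [M1/(1+M1*M2)], M3
Step 3. reduce the feedback loop with forward ([M1/(1+M1*M2)]*M3) and return M4
At step 2 the group reduced is series.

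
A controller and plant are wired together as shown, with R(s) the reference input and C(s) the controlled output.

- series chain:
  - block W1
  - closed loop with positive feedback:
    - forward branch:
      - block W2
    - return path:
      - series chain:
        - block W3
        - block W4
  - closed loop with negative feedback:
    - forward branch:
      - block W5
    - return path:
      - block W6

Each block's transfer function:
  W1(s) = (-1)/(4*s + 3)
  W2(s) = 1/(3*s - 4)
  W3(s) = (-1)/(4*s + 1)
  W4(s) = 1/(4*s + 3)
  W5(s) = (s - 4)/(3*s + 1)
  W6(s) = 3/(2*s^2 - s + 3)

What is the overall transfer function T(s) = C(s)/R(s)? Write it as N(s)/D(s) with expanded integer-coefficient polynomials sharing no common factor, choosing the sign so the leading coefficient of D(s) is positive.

[1] multiply W3, W4 (series): (-1)/(16*s^2 + 16*s + 3)
[2] feedback reduction of W2, (W3*W4): (16*s^2 + 16*s + 3)/(48*s^3 - 16*s^2 - 55*s - 11)
[3] reduce the feedback loop with forward W5 and return W6: (2*s^3 - 9*s^2 + 7*s - 12)/(6*s^3 - s^2 + 11*s - 9)
[4] series reduction of W1, [W2/(1-W2*(W3*W4))], [W5/(1+W5*W6)], giving the overall T(s)

Final answer: (-8*s^4 + 34*s^3 - 19*s^2 + 41*s + 12)/(288*s^6 - 144*s^5 + 214*s^4 - 619*s^3 - 450*s^2 + 374*s + 99)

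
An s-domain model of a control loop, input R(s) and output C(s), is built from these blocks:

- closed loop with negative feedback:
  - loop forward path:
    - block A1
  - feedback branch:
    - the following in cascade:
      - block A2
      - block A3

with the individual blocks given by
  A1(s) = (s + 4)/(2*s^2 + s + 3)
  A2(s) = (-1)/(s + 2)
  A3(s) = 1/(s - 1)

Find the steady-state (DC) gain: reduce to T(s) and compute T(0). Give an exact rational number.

Answer: 4/5

Working:
Step 1. multiply A2, A3 (series); result (-1)/(s^2 + s - 2)
Step 2. collapse the loop (A1 forward, (A2*A3) return); result (s^3 + 5*s^2 + 2*s - 8)/(2*s^4 + 3*s^3 - 10)
Evaluating the step-2 result (the overall T(s)) at s = 0 gives T(0) = -8/(-10) = 4/5.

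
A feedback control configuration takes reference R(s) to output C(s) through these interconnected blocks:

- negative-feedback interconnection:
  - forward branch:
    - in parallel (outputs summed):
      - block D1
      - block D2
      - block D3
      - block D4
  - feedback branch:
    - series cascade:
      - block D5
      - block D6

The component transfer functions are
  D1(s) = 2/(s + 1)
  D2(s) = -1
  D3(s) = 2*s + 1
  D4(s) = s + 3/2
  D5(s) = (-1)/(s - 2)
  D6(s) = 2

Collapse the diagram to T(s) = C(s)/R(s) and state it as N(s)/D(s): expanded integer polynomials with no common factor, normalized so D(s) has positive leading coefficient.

Step 1: sum the parallel branches D1, D2, D3, D4 gives (6*s^2 + 9*s + 7)/(2*s + 2)
Step 2: multiply D5, D6 (series) gives (-2)/(s - 2)
Step 3: close the feedback loop around (D1+D2+D3+D4), (D5*D6) - this is the overall T(s), already in the required normalized form

Therefore the answer is (-6*s^3 + 3*s^2 + 11*s + 14)/(10*s^2 + 20*s + 18).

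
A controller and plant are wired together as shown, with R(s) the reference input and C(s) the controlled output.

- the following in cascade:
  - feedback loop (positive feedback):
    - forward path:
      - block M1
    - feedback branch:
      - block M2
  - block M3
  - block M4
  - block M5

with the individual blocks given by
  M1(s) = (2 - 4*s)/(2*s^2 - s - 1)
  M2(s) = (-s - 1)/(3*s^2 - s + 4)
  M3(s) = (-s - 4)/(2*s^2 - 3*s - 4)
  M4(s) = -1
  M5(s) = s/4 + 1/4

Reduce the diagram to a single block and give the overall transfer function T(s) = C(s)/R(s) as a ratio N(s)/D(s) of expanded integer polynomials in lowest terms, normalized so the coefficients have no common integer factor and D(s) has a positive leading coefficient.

(1) reduce the feedback loop with forward M1 and return M2; result (-12*s^3 + 10*s^2 - 18*s + 8)/(6*s^4 - 5*s^3 + 2*s^2 - 5*s - 2)
(2) series reduction of [M1/(1-M1*M2)], M3, M4, M5, which is the overall transfer function T(s) = C(s)/R(s) in lowest terms

Therefore the answer is (-6*s^5 - 25*s^4 - 8*s^3 - 21*s^2 - 16*s + 16)/(24*s^6 - 56*s^5 - 10*s^4 + 8*s^3 + 6*s^2 + 52*s + 16).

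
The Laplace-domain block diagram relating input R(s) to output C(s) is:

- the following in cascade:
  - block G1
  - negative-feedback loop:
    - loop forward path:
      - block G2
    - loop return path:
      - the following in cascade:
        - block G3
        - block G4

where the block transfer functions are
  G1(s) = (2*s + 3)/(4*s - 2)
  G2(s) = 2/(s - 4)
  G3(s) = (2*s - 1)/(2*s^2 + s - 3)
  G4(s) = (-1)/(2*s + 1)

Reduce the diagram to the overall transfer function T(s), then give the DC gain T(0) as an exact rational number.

Reducing step by step:

Step 1. multiply G3, G4 (series), giving (1 - 2*s)/(4*s^3 + 4*s^2 - 5*s - 3)
Step 2. close the feedback loop around G2, (G3*G4), giving (8*s^3 + 8*s^2 - 10*s - 6)/(4*s^4 - 12*s^3 - 21*s^2 + 13*s + 14)
Step 3. cascade G1, [G2/(1+G2*(G3*G4))], giving (8*s^4 + 20*s^3 + 2*s^2 - 21*s - 9)/(8*s^5 - 28*s^4 - 30*s^3 + 47*s^2 + 15*s - 14)
Step 3 gives the overall T(s). Then T(0) = -9/(-14) = 9/14.

Answer: 9/14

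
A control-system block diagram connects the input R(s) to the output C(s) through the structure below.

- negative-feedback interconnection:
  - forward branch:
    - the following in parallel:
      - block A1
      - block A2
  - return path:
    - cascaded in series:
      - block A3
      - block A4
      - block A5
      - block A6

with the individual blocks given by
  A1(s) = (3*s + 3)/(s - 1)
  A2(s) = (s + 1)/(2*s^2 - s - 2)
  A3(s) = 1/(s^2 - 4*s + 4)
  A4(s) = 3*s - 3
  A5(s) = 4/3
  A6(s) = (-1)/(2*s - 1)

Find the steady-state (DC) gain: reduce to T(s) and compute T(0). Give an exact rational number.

Reducing step by step:

Step 1 - combine A1, A2 in parallel; result (6*s^3 + 4*s^2 - 9*s - 7)/(2*s^3 - 3*s^2 - s + 2)
Step 2 - reduce the series chain A3, A4, A5, A6; result (4 - 4*s)/(2*s^3 - 9*s^2 + 12*s - 4)
Step 3 - apply the feedback formula to (A1+A2), (A3*A4*A5*A6); result (12*s^6 - 46*s^5 + 18*s^4 + 91*s^3 - 61*s^2 - 48*s + 28)/(4*s^6 - 24*s^5 + 25*s^4 - 23*s^3 + 34*s^2 + 20*s - 36)
Evaluating the step-3 result (the overall T(s)) at s = 0 gives T(0) = 28/(-36) = -7/9.

Answer: -7/9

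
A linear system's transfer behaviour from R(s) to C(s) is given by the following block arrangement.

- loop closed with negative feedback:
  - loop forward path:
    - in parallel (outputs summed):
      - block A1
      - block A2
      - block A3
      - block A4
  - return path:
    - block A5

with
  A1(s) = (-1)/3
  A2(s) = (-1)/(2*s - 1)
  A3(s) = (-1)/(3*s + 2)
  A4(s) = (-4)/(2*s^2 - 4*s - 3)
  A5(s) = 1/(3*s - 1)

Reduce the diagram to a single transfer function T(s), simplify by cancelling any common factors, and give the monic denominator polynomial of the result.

Step 1. sum the parallel branches A1, A2, A3, A4: (-12*s^4 - 8*s^3 + 8*s^2 + 40*s + 27)/(36*s^4 - 66*s^3 - 78*s^2 + 15*s + 18)
Step 2. close the feedback loop around (A1+A2+A3+A4), A5: (-36*s^5 - 12*s^4 + 32*s^3 + 112*s^2 + 41*s - 27)/(108*s^5 - 246*s^4 - 176*s^3 + 131*s^2 + 79*s + 9)
That last expression is T(s), already simplified. Scaling its denominator by 1/108 (the reciprocal of the leading coefficient) yields the monic denominator.

Therefore the answer is s^5 - 41*s^4/18 - 44*s^3/27 + 131*s^2/108 + 79*s/108 + 1/12.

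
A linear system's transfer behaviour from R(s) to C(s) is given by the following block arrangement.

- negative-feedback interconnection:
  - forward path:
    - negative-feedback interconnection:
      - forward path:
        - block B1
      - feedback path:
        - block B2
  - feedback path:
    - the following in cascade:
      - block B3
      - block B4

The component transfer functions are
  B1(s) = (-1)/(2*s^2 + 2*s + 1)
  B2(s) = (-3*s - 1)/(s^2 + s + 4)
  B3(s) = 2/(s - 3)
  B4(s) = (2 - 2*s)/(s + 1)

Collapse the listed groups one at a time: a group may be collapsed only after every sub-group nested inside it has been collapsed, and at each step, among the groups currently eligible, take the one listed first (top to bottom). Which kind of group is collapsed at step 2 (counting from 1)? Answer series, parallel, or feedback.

Answer: series

Working:
[1] feedback reduction of B1, B2
[2] reduce the series chain B3, B4
[3] apply the feedback formula to [B1/(1+B1*B2)], (B3*B4)
So the answer for step 2 is series.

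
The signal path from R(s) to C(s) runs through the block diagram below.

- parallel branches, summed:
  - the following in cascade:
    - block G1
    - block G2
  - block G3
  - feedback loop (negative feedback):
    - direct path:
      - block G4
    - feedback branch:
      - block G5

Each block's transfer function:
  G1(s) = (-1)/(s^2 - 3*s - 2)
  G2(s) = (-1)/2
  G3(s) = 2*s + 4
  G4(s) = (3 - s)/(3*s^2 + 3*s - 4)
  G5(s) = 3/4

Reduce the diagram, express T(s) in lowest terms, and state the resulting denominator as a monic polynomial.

Answer: s^4 - 9*s^3/4 - 29*s^2/6 + s/4 + 7/6

Working:
Step 1 - multiply G1, G2 (series) gives 1/(2*s^2 - 6*s - 4)
Step 2 - apply the feedback formula to G4, G5 gives (12 - 4*s)/(12*s^2 + 9*s - 7)
Step 3 - reduce the parallel group (G1*G2), G3, [G4/(1+G4*G5)] gives (48*s^5 - 12*s^4 - 456*s^3 - 392*s^2 + 33*s + 57)/(24*s^4 - 54*s^3 - 116*s^2 + 6*s + 28)
Step 3 gives the fully reduced T(s), with no common factor left to cancel. The denominator's leading coefficient is 24, so divide each of its coefficients by 24 to get the monic form.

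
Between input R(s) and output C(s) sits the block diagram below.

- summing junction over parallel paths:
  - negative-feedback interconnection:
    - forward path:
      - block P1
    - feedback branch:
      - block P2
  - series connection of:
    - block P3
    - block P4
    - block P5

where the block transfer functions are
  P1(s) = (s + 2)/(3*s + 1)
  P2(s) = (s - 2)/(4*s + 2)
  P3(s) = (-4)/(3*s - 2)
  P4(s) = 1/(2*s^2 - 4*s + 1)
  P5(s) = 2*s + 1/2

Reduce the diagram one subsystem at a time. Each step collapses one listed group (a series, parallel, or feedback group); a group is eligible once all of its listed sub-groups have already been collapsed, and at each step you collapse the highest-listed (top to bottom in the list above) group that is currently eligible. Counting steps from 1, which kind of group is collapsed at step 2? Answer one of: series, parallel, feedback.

1. collapse the loop (P1 forward, P2 return)
2. reduce the series chain P3, P4, P5
3. parallel reduction of [P1/(1+P1*P2)], (P3*P4*P5)
So the answer for step 2 is series.

Final answer: series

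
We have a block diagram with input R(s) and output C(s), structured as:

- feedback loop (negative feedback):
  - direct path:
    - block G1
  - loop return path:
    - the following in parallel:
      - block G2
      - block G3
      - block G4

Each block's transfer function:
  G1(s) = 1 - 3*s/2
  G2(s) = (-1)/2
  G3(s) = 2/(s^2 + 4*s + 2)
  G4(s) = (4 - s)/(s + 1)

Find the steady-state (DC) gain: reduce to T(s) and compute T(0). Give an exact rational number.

Reducing step by step:

[1] sum the parallel branches G2, G3, G4: (-3*s^3 - 5*s^2 + 26*s + 18)/(2*s^3 + 10*s^2 + 12*s + 4)
[2] reduce the feedback loop with forward G1 and return (G2+G3+G4): (-6*s^4 - 26*s^3 - 16*s^2 + 12*s + 8)/(9*s^4 + 13*s^3 - 68*s^2 + 22*s + 44)
That last expression is T(s); at s = 0 only the constant terms survive, so T(0) = 8/44 = 2/11.

Answer: 2/11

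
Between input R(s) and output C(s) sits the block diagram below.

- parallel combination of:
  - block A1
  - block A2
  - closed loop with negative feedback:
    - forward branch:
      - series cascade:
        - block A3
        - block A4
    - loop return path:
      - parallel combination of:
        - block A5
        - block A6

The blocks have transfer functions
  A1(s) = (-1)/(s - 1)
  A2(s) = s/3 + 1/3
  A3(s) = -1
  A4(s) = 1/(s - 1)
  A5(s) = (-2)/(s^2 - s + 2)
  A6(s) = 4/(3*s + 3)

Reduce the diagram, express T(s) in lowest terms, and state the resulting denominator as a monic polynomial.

Step 1: combine A3, A4 in series = (-1)/(s - 1)
Step 2: combine A5, A6 in parallel = (4*s^2 - 10*s + 2)/(3*s^3 + 3*s + 6)
Step 3: feedback reduction of (A3*A4), (A5+A6) = (-3*s^3 - 3*s - 6)/(3*s^4 - 3*s^3 - s^2 + 13*s - 8)
Step 4: combine A1, A2, [(A3*A4)/(1+(A3*A4)*(A5+A6))] in parallel = (3*s^6 - 3*s^5 - 22*s^4 + 34*s^3 - 13*s^2 - 61*s + 50)/(9*s^5 - 18*s^4 + 6*s^3 + 42*s^2 - 63*s + 24)
Step 4 gives the fully reduced T(s), with no common factor left to cancel. The denominator's leading coefficient is 9, so divide each of its coefficients by 9 to get the monic form.

Therefore the answer is s^5 - 2*s^4 + 2*s^3/3 + 14*s^2/3 - 7*s + 8/3.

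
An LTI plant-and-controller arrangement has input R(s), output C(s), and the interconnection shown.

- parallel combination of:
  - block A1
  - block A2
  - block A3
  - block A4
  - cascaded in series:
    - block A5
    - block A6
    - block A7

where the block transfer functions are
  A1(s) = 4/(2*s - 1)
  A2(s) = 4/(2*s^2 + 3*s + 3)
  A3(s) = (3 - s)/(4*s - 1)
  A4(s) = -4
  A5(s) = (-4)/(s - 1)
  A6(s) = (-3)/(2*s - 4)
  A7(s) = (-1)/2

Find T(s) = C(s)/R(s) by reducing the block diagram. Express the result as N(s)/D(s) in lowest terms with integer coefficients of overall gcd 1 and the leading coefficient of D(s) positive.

The answer is (-68*s^6 + 196*s^5 - 111*s^4 - 115*s^3 - 207*s^2 + 300*s - 67)/(16*s^6 - 36*s^5 + 4*s^4 - 15*s^3 + 64*s^2 - 39*s + 6).

Reasoning:
1. series reduction of A5, A6, A7; result (-3)/(s^2 - 3*s + 2)
2. sum the parallel branches A1, A2, A3, A4, (A5*A6*A7) - this is the overall T(s), already in the required normalized form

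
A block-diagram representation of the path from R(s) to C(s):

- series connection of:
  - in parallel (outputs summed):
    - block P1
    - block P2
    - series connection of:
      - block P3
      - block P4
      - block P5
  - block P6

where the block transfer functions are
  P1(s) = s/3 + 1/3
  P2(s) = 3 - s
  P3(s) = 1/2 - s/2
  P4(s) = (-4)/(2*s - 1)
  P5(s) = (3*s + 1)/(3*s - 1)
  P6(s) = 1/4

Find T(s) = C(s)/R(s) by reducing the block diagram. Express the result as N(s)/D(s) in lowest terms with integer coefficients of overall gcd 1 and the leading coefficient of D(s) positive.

Reducing step by step:

Step 1. multiply P3, P4, P5 (series); result (6*s^2 - 4*s - 2)/(6*s^2 - 5*s + 1)
Step 2. reduce the parallel group P1, P2, (P3*P4*P5); result (-12*s^3 + 88*s^2 - 64*s + 4)/(18*s^2 - 15*s + 3)
Step 3. reduce the series chain (P1+P2+(P3*P4*P5)), P6 - this is the overall T(s), already in the required normalized form

Answer: (-3*s^3 + 22*s^2 - 16*s + 1)/(18*s^2 - 15*s + 3)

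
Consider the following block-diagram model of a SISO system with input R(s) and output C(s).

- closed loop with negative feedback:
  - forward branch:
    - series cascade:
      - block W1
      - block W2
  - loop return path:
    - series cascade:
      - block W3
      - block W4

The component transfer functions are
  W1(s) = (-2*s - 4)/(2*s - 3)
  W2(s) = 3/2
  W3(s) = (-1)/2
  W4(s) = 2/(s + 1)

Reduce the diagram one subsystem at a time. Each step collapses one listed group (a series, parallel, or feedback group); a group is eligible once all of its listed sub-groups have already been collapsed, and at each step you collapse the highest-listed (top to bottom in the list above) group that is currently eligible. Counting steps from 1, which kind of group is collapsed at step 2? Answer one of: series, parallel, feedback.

Step 1 - multiply W1, W2 (series)
Step 2 - series reduction of W3, W4
Step 3 - collapse the loop ((W1*W2) forward, (W3*W4) return)
Step 2 collapses a series group.

Final answer: series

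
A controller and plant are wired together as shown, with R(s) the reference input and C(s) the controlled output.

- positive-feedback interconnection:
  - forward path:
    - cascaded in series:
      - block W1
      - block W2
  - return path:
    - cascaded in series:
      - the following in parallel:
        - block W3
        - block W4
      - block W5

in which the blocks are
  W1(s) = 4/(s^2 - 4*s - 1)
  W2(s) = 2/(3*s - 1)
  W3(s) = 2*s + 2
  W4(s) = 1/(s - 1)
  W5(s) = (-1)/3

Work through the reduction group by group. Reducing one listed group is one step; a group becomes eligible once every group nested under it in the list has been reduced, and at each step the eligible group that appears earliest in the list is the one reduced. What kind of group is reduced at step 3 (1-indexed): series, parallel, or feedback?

(1) combine W1, W2 in series
(2) parallel reduction of W3, W4
(3) series reduction of (W3+W4), W5
(4) close the feedback loop around (W1*W2), ((W3+W4)*W5)
Step 3 collapses a series group.

Therefore the answer is series.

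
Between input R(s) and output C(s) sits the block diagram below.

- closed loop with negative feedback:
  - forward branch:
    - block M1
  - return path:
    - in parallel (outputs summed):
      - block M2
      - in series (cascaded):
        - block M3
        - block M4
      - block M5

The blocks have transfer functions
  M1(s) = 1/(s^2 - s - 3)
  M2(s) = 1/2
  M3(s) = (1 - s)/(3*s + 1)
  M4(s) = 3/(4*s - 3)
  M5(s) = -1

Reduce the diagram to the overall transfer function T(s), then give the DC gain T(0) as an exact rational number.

Reducing step by step:

Step 1. combine M3, M4 in series; result (3 - 3*s)/(12*s^2 - 5*s - 3)
Step 2. sum the parallel branches M2, (M3*M4), M5; result (-12*s^2 - s + 9)/(24*s^2 - 10*s - 6)
Step 3. apply the feedback formula to M1, (M2+(M3*M4)+M5); result (24*s^2 - 10*s - 6)/(24*s^4 - 34*s^3 - 80*s^2 + 35*s + 27)
DC gain: substitute s = 0 into T(s) from step 3: T(0) = -6/27 = -2/9.

Answer: -2/9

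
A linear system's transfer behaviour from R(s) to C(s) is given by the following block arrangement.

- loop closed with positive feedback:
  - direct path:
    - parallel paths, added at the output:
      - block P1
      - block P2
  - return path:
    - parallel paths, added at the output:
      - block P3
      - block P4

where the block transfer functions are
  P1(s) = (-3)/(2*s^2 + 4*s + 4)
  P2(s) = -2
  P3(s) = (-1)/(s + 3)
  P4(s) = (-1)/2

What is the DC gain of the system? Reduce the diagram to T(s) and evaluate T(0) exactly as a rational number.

Step 1 - combine P1, P2 in parallel: (-4*s^2 - 8*s - 11)/(2*s^2 + 4*s + 4)
Step 2 - combine P3, P4 in parallel: (-s - 5)/(2*s + 6)
Step 3 - apply the feedback formula to (P1+P2), (P3+P4): (8*s^3 + 40*s^2 + 70*s + 66)/(8*s^2 + 19*s + 31)
Evaluating the step-3 result (the overall T(s)) at s = 0 gives T(0) = 66/31.

Answer: 66/31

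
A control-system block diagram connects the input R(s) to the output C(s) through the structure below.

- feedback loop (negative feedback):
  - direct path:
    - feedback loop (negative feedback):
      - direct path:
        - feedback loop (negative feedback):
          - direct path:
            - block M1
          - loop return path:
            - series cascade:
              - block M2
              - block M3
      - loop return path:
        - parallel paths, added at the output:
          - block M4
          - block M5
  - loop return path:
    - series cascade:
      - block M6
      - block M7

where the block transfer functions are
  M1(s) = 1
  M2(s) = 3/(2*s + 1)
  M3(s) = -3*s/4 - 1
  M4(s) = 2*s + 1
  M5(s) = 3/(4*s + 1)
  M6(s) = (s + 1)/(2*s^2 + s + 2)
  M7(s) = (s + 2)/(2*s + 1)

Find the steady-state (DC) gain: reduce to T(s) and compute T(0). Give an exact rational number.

Answer: 1/3

Working:
Step 1 - cascade M2, M3 = (-9*s - 12)/(8*s + 4)
Step 2 - close the feedback loop around M1, (M2*M3) = (-8*s - 4)/(s + 8)
Step 3 - combine M4, M5 in parallel = (8*s^2 + 6*s + 4)/(4*s + 1)
Step 4 - collapse the loop ([M1/(1+M1*(M2*M3))] forward, (M4+M5) return) = (32*s^2 + 24*s + 4)/(64*s^3 + 76*s^2 + 23*s + 8)
Step 5 - multiply M6, M7 (series) = (s^2 + 3*s + 2)/(4*s^3 + 4*s^2 + 5*s + 2)
Step 6 - feedback reduction of [[M1/(1+M1*(M2*M3))]/(1+[M1/(1+M1*(M2*M3))]*(M4+M5))], (M6*M7) = (64*s^4 + 80*s^3 + 96*s^2 + 52*s + 8)/(128*s^5 + 216*s^4 + 266*s^3 + 243*s^2 + 98*s + 24)
DC gain: substitute s = 0 into T(s) from step 6: T(0) = 8/24 = 1/3.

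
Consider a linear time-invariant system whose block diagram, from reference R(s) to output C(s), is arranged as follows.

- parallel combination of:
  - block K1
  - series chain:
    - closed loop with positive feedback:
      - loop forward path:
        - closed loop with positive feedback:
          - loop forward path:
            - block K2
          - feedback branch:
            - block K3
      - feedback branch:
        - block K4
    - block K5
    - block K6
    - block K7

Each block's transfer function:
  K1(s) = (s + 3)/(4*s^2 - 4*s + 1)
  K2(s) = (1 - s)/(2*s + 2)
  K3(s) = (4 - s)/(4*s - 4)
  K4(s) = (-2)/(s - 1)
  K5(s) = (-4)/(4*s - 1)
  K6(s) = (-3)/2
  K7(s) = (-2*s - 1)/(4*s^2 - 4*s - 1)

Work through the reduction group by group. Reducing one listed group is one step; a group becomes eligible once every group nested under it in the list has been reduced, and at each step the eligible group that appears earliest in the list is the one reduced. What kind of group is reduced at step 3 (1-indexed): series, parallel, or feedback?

(1) close the feedback loop around K2, K3
(2) close the feedback loop around [K2/(1-K2*K3)], K4
(3) reduce the series chain [[K2/(1-K2*K3)]/(1-[K2/(1-K2*K3)]*K4)], K5, K6, K7
(4) reduce the parallel group K1, ([[K2/(1-K2*K3)]/(1-[K2/(1-K2*K3)]*K4)]*K5*K6*K7)
The group at step 3 is a series group.

Therefore the answer is series.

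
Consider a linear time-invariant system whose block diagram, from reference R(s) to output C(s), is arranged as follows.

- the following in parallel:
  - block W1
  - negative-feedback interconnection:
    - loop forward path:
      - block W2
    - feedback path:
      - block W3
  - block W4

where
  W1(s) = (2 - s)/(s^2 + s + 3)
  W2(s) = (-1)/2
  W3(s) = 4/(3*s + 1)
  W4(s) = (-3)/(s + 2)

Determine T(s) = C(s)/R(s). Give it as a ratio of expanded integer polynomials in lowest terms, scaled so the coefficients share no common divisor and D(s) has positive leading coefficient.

Step 1: reduce the feedback loop with forward W2 and return W3 = (-3*s - 1)/(6*s - 2)
Step 2: combine W1, [W2/(1+W2*W3)], W4 in parallel, which is the overall transfer function T(s) = C(s)/R(s) in lowest terms

Therefore the answer is (-3*s^4 - 34*s^3 - 28*s^2 - 47*s + 4)/(6*s^4 + 16*s^3 + 24*s^2 + 26*s - 12).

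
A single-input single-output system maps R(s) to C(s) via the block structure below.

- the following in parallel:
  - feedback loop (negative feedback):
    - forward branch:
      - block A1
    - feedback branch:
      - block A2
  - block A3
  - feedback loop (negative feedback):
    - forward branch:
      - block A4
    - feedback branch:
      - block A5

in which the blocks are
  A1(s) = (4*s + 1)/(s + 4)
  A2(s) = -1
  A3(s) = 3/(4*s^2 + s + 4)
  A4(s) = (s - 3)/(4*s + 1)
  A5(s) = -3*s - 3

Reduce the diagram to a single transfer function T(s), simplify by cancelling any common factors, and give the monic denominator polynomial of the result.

Step 1. close the feedback loop around A1, A2, giving (-4*s - 1)/(3*s - 3)
Step 2. close the feedback loop around A4, A5, giving (3 - s)/(3*s^2 - 10*s - 10)
Step 3. sum the parallel branches [A1/(1+A1*A2)], A3, [A4/(1+A4*A5)], giving (-48*s^5 + 124*s^4 + 261*s^3 + 85*s^2 + 249*s + 94)/(36*s^5 - 147*s^4 - 3*s^3 - 36*s^2 + 30*s + 120)
That last expression is T(s), already simplified. Scaling its denominator by 1/36 (the reciprocal of the leading coefficient) yields the monic denominator.

Therefore the answer is s^5 - 49*s^4/12 - s^3/12 - s^2 + 5*s/6 + 10/3.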